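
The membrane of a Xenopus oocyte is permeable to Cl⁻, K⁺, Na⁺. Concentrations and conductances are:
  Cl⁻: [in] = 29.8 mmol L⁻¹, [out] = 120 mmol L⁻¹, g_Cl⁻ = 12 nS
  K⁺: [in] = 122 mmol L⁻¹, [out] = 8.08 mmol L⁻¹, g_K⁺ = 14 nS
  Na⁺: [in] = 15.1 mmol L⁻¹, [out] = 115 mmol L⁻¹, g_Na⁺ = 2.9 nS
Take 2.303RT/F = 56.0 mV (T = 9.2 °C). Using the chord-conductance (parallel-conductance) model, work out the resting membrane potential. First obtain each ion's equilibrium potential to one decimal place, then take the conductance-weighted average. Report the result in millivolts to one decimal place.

E_Cl⁻ = (56.0/-1)·log₁₀(120/29.8) = -33.9 mV
E_K⁺ = (56.0/1)·log₁₀(8.08/122) = -66.0 mV
E_Na⁺ = (56.0/1)·log₁₀(115/15.1) = 49.4 mV
Vm = (Σ gᵢEᵢ)/(Σ gᵢ) = (12·-33.9 + 14·-66.0 + 2.9·49.4) / (12 + 14 + 2.9)
= -1187.54 / 28.9 = -41.09 mV

-41.1 mV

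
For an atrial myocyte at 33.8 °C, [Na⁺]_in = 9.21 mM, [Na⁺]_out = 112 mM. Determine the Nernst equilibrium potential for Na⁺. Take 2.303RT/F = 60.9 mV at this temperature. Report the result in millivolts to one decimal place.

E = (60.9/z) · log₁₀([Na⁺]_out/[Na⁺]_in) with z = +1.
= (60.9/1) · log₁₀(112/9.21) = 60.90 · log₁₀(12.16)
= 60.90 · (1.0850) = 66.07 mV

66.1 mV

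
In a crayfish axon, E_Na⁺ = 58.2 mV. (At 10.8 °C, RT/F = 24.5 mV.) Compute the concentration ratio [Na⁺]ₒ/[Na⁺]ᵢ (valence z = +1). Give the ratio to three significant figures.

10.8

ln([out]/[in]) = E·z/(24.5) = 58.2 × 1 / 24.5 = 2.3755
[out]/[in] = e^(2.3755) = 10.76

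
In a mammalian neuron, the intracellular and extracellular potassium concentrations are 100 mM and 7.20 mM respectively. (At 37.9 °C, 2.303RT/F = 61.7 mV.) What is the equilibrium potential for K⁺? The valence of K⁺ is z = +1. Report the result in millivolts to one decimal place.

E = (61.7/z) · log₁₀([K⁺]_out/[K⁺]_in) with z = +1.
= (61.7/1) · log₁₀(7.20/100) = 61.70 · log₁₀(0.072)
= 61.70 · (-1.1427) = -70.50 mV

-70.5 mV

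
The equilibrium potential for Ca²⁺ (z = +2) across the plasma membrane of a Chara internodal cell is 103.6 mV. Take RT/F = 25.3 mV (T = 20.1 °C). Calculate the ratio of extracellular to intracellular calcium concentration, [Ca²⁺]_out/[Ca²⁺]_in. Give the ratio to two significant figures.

ln([out]/[in]) = E·z/(25.3) = 103.6 × 2 / 25.3 = 8.1897
[out]/[in] = e^(8.1897) = 3604

3600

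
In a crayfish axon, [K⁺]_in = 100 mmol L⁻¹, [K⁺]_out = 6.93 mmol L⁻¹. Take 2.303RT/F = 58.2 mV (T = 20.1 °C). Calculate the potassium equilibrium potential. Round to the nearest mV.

-67 mV

E = (58.2/z) · log₁₀([K⁺]_out/[K⁺]_in) with z = +1.
= (58.2/1) · log₁₀(6.93/100) = 58.20 · log₁₀(0.0693)
= 58.20 · (-1.1593) = -67.47 mV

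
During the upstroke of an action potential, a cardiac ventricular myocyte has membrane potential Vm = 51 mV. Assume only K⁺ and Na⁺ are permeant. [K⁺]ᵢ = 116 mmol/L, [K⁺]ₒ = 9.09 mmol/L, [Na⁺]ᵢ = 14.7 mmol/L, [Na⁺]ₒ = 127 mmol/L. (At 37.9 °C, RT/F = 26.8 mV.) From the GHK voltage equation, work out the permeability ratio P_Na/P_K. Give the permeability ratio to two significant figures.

27

Let α = P_Na/P_K. GHK: Vm = 26.8·ln[(Kₒ + α·Naₒ)/(Kᵢ + α·Naᵢ)].
e^(Vm/26.8) = e^(51.0/26.8) = 6.7059
So 6.7059·(Kᵢ + α·Naᵢ) = Kₒ + α·Naₒ → α = (6.7059·116.0 − 9.09) / (127.0 − 6.7059·14.7)
α = (777.9 − 9.09) / (127.0 − 98.58) = 768.8/28.42 = 27.05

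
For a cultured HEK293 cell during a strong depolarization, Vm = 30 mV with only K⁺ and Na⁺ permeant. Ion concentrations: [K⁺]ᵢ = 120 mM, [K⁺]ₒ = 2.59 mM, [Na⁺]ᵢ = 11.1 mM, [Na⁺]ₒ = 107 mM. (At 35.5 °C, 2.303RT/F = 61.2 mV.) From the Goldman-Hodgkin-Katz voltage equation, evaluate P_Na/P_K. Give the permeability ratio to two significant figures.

5.1

Let α = P_Na/P_K. GHK: Vm = 61.2·log₁₀[(Kₒ + α·Naₒ)/(Kᵢ + α·Naᵢ)].
10^(Vm/61.2) = 10^(30.0/61.2) = 3.0917
So 3.0917·(Kᵢ + α·Naᵢ) = Kₒ + α·Naₒ → α = (3.0917·120.0 − 2.59) / (107.0 − 3.0917·11.1)
α = (371 − 2.59) / (107.0 − 34.32) = 368.4/72.68 = 5.069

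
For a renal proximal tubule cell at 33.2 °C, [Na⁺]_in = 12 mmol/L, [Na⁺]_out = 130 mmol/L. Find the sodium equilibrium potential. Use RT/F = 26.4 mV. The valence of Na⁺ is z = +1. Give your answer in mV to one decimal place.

E = (26.4/z) · ln([Na⁺]_out/[Na⁺]_in) with z = +1.
= (26.4/1) · ln(130/12) = 26.40 · ln(10.83)
= 26.40 · (2.3826) = 62.90 mV

62.9 mV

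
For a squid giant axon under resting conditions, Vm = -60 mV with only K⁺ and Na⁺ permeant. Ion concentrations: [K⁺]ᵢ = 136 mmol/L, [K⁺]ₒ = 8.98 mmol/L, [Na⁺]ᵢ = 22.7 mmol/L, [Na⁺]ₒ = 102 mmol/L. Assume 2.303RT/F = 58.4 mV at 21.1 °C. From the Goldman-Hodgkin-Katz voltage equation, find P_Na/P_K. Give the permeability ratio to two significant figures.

Let α = P_Na/P_K. GHK: Vm = 58.4·log₁₀[(Kₒ + α·Naₒ)/(Kᵢ + α·Naᵢ)].
10^(Vm/58.4) = 10^(-60.0/58.4) = 0.093886
So 0.093886·(Kᵢ + α·Naᵢ) = Kₒ + α·Naₒ → α = (0.093886·136.0 − 8.98) / (102.0 − 0.093886·22.7)
α = (12.77 − 8.98) / (102.0 − 2.131) = 3.789/99.87 = 0.03794

0.038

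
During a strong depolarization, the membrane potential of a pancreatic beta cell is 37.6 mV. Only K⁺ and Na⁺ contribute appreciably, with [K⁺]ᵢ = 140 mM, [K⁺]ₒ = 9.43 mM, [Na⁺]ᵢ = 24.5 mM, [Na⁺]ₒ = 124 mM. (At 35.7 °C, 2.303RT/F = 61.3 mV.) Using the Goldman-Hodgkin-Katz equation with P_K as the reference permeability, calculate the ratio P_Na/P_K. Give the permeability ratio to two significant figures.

Let α = P_Na/P_K. GHK: Vm = 61.3·log₁₀[(Kₒ + α·Naₒ)/(Kᵢ + α·Naᵢ)].
10^(Vm/61.3) = 10^(37.6/61.3) = 4.1056
So 4.1056·(Kᵢ + α·Naᵢ) = Kₒ + α·Naₒ → α = (4.1056·140.0 − 9.43) / (124.0 − 4.1056·24.5)
α = (574.8 − 9.43) / (124.0 − 100.6) = 565.4/23.41 = 24.15

24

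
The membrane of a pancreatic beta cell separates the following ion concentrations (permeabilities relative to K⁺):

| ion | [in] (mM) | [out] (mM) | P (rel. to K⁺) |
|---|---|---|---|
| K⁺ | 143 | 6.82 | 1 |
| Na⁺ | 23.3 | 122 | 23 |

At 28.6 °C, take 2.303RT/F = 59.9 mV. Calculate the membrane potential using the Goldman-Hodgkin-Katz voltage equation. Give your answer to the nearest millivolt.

37 mV

Vm = 59.9 · log₁₀[(Σ P·[cation]ₒ + Σ P·[anion]ᵢ) / (Σ P·[cation]ᵢ + Σ P·[anion]ₒ)]
Numerator = 1×6.82 + 23×122 = 2813
Denominator = 1×143 + 23×23.3 = 678.9
Vm = 59.9 · log₁₀(4.1432) = 59.9 × (0.6173) = 36.98 mV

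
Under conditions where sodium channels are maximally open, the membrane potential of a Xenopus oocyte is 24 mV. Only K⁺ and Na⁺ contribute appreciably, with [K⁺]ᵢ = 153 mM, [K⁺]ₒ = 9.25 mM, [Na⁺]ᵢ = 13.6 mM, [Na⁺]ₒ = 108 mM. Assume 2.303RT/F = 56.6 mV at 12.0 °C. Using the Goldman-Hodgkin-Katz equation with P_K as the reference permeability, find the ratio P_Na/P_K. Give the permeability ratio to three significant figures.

5.52

Let α = P_Na/P_K. GHK: Vm = 56.6·log₁₀[(Kₒ + α·Naₒ)/(Kᵢ + α·Naᵢ)].
10^(Vm/56.6) = 10^(24.0/56.6) = 2.6548
So 2.6548·(Kᵢ + α·Naᵢ) = Kₒ + α·Naₒ → α = (2.6548·153.0 − 9.25) / (108.0 − 2.6548·13.6)
α = (406.2 − 9.25) / (108.0 − 36.1) = 396.9/71.9 = 5.521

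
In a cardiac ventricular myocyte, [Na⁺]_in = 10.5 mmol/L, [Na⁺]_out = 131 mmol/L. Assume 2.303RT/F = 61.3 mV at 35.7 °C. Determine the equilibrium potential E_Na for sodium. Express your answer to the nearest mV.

E = (61.3/z) · log₁₀([Na⁺]_out/[Na⁺]_in) with z = +1.
= (61.3/1) · log₁₀(131/10.5) = 61.30 · log₁₀(12.48)
= 61.30 · (1.0961) = 67.19 mV

67 mV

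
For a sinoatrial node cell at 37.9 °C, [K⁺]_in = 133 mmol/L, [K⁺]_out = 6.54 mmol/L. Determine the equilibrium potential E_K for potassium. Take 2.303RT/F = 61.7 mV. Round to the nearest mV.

-81 mV

E = (61.7/z) · log₁₀([K⁺]_out/[K⁺]_in) with z = +1.
= (61.7/1) · log₁₀(6.54/133) = 61.70 · log₁₀(0.04917)
= 61.70 · (-1.3083) = -80.72 mV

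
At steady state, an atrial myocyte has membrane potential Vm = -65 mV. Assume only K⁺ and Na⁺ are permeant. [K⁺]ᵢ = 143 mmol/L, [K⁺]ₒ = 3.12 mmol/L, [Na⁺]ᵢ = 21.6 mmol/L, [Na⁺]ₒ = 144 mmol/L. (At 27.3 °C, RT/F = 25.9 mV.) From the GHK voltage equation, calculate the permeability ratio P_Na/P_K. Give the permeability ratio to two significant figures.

Let α = P_Na/P_K. GHK: Vm = 25.9·ln[(Kₒ + α·Naₒ)/(Kᵢ + α·Naᵢ)].
e^(Vm/25.9) = e^(-65.0/25.9) = 0.081296
So 0.081296·(Kᵢ + α·Naᵢ) = Kₒ + α·Naₒ → α = (0.081296·143.0 − 3.12) / (144.0 − 0.081296·21.6)
α = (11.63 − 3.12) / (144.0 − 1.756) = 8.505/142.2 = 0.05979

0.060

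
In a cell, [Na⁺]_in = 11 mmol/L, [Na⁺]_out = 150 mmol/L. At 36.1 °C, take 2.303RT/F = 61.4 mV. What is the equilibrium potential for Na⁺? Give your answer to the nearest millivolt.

70 mV

E = (61.4/z) · log₁₀([Na⁺]_out/[Na⁺]_in) with z = +1.
= (61.4/1) · log₁₀(150/11) = 61.40 · log₁₀(13.64)
= 61.40 · (1.1347) = 69.67 mV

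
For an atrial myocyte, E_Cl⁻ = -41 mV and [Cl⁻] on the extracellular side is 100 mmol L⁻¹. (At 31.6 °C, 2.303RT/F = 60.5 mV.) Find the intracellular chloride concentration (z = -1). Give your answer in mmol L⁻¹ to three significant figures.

Nernst: E = (60.5/-1) · log₁₀([out]/[in]), so log₁₀([out]/[in]) = -41.0 × -1 / 60.5 = 0.6777.
[out]/[in] = 10^(0.6777) = 4.761.
[in] = 100 / 4.761 = 21 mmol L⁻¹.

21.0 mmol L⁻¹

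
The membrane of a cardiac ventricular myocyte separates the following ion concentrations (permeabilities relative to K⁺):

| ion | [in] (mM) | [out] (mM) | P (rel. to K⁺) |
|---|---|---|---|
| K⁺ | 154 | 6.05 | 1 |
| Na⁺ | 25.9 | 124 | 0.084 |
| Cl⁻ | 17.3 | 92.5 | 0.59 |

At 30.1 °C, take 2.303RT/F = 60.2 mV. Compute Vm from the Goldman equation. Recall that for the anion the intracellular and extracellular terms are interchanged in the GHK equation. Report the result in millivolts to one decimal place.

Vm = 60.2 · log₁₀[(Σ P·[cation]ₒ + Σ P·[anion]ᵢ) / (Σ P·[cation]ᵢ + Σ P·[anion]ₒ)]
Numerator = 1×6.05 + 0.084×124 + 0.59×17.3 = 26.67
Denominator = 1×154 + 0.084×25.9 + 0.59×92.5 = 210.8
Vm = 60.2 · log₁₀(0.12656) = 60.2 × (-0.8977) = -54.04 mV

-54.0 mV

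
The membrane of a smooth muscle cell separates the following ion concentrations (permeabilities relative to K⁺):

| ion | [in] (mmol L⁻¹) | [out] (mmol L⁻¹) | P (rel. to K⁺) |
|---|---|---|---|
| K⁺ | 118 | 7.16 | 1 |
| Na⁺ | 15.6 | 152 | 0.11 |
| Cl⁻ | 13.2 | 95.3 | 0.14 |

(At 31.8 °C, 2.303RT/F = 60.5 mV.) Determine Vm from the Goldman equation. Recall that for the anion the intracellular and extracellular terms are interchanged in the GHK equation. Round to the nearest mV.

-43 mV

Vm = 60.5 · log₁₀[(Σ P·[cation]ₒ + Σ P·[anion]ᵢ) / (Σ P·[cation]ᵢ + Σ P·[anion]ₒ)]
Numerator = 1×7.16 + 0.11×152 + 0.14×13.2 = 25.73
Denominator = 1×118 + 0.11×15.6 + 0.14×95.3 = 133.1
Vm = 60.5 · log₁₀(0.19336) = 60.5 × (-0.7136) = -43.17 mV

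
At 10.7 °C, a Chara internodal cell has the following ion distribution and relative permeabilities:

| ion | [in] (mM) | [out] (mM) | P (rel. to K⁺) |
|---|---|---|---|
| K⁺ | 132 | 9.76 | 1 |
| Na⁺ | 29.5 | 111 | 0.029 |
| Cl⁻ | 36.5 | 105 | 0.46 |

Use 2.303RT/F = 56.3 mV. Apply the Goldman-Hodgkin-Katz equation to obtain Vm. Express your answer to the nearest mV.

-44 mV

Vm = 56.3 · log₁₀[(Σ P·[cation]ₒ + Σ P·[anion]ᵢ) / (Σ P·[cation]ᵢ + Σ P·[anion]ₒ)]
Numerator = 1×9.76 + 0.029×111 + 0.46×36.5 = 29.77
Denominator = 1×132 + 0.029×29.5 + 0.46×105 = 181.2
Vm = 56.3 · log₁₀(0.16433) = 56.3 × (-0.7843) = -44.16 mV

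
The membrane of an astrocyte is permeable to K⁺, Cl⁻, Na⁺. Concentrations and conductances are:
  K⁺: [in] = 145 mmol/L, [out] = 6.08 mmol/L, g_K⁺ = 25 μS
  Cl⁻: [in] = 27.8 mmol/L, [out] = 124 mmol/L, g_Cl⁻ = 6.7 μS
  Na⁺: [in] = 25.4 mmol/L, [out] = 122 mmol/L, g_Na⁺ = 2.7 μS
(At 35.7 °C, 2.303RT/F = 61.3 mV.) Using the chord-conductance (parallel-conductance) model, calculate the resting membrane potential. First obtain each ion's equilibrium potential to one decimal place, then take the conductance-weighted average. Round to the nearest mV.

-66 mV

E_K⁺ = (61.3/1)·log₁₀(6.08/145) = -84.4 mV
E_Cl⁻ = (61.3/-1)·log₁₀(124/27.8) = -39.8 mV
E_Na⁺ = (61.3/1)·log₁₀(122/25.4) = 41.8 mV
Vm = (Σ gᵢEᵢ)/(Σ gᵢ) = (25·-84.4 + 6.7·-39.8 + 2.7·41.8) / (25 + 6.7 + 2.7)
= -2263.80 / 34.4 = -65.81 mV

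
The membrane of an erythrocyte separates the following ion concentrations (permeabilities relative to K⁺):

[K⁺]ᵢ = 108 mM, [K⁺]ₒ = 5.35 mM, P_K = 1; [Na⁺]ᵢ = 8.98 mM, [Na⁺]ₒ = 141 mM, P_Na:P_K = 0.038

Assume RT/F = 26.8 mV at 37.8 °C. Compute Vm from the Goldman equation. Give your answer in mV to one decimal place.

-62.0 mV

Vm = 26.8 · ln[(Σ P·[cation]ₒ + Σ P·[anion]ᵢ) / (Σ P·[cation]ᵢ + Σ P·[anion]ₒ)]
Numerator = 1×5.35 + 0.038×141 = 10.71
Denominator = 1×108 + 0.038×8.98 = 108.3
Vm = 26.8 · ln(0.098836) = 26.8 × (-2.3143) = -62.02 mV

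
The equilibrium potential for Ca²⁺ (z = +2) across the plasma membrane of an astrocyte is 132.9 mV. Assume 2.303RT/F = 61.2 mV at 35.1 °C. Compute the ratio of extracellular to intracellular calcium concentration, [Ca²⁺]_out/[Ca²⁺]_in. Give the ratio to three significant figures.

log₁₀([out]/[in]) = E·z/(61.2) = 132.9 × 2 / 61.2 = 4.3431
[out]/[in] = 10^(4.3431) = 2.204e+04

22000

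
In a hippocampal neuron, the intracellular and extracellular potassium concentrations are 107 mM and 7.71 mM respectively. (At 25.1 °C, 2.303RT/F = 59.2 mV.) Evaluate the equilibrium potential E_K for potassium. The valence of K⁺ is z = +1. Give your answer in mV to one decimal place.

E = (59.2/z) · log₁₀([K⁺]_out/[K⁺]_in) with z = +1.
= (59.2/1) · log₁₀(7.71/107) = 59.20 · log₁₀(0.07206)
= 59.20 · (-1.1423) = -67.63 mV

-67.6 mV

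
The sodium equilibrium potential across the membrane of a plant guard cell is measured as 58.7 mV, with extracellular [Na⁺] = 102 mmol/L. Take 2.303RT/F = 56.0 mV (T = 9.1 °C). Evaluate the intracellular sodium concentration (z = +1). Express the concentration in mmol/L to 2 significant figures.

9.1 mmol/L

Nernst: E = (56.0/1) · log₁₀([out]/[in]), so log₁₀([out]/[in]) = 58.7 × 1 / 56.0 = 1.0482.
[out]/[in] = 10^(1.0482) = 11.17.
[in] = 102 / 11.17 = 9.128 mmol/L.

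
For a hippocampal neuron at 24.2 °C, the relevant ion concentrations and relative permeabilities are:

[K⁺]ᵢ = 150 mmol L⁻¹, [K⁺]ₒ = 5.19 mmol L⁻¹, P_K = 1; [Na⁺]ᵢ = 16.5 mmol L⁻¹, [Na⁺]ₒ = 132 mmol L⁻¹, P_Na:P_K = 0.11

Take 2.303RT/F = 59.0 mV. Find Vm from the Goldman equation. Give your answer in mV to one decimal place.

Vm = 59.0 · log₁₀[(Σ P·[cation]ₒ + Σ P·[anion]ᵢ) / (Σ P·[cation]ᵢ + Σ P·[anion]ₒ)]
Numerator = 1×5.19 + 0.11×132 = 19.71
Denominator = 1×150 + 0.11×16.5 = 151.8
Vm = 59.0 · log₁₀(0.12983) = 59.0 × (-0.8866) = -52.31 mV

-52.3 mV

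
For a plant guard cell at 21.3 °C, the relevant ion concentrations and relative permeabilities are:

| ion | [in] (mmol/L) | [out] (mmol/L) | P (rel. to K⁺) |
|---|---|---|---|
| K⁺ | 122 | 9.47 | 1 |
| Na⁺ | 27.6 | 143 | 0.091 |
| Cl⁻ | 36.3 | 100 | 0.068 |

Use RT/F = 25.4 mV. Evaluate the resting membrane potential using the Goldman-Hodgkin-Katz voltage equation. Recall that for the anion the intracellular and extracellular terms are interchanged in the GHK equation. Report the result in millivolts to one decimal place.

Vm = 25.4 · ln[(Σ P·[cation]ₒ + Σ P·[anion]ᵢ) / (Σ P·[cation]ᵢ + Σ P·[anion]ₒ)]
Numerator = 1×9.47 + 0.091×143 + 0.068×36.3 = 24.95
Denominator = 1×122 + 0.091×27.6 + 0.068×100 = 131.3
Vm = 25.4 · ln(0.19002) = 25.4 × (-1.6606) = -42.18 mV

-42.2 mV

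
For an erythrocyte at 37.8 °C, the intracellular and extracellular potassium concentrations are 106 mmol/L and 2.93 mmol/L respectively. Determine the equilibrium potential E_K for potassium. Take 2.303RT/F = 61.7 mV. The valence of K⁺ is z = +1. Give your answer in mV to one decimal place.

E = (61.7/z) · log₁₀([K⁺]_out/[K⁺]_in) with z = +1.
= (61.7/1) · log₁₀(2.93/106) = 61.70 · log₁₀(0.02764)
= 61.70 · (-1.5584) = -96.16 mV

-96.2 mV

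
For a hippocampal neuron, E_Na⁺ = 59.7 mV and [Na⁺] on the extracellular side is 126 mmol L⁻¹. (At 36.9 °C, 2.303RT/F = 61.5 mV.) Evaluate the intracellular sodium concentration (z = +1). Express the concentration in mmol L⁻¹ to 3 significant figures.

Nernst: E = (61.5/1) · log₁₀([out]/[in]), so log₁₀([out]/[in]) = 59.7 × 1 / 61.5 = 0.9707.
[out]/[in] = 10^(0.9707) = 9.348.
[in] = 126 / 9.348 = 13.48 mmol L⁻¹.

13.5 mmol L⁻¹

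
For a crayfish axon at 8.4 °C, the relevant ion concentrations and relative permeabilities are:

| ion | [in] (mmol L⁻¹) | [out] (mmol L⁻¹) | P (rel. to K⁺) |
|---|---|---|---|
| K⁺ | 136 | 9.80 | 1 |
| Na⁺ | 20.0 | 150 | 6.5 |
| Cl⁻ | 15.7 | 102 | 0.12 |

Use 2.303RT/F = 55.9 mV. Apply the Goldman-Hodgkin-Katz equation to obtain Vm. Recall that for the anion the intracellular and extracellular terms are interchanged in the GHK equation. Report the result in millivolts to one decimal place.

Vm = 55.9 · log₁₀[(Σ P·[cation]ₒ + Σ P·[anion]ᵢ) / (Σ P·[cation]ᵢ + Σ P·[anion]ₒ)]
Numerator = 1×9.80 + 6.5×150 + 0.12×15.7 = 986.7
Denominator = 1×136 + 6.5×20.0 + 0.12×102 = 278.2
Vm = 55.9 · log₁₀(3.5462) = 55.9 × (0.5498) = 30.73 mV

30.7 mV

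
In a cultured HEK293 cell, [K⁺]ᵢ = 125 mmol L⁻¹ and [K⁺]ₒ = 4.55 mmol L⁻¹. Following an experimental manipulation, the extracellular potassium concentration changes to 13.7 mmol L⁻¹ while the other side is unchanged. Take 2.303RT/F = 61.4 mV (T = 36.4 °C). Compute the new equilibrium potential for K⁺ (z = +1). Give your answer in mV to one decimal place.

-59.0 mV

After the shift: [K⁺]_out = 13.7, [K⁺]_in = 125 mmol L⁻¹.
E_new = (61.4/1)·log₁₀(13.7/125) = 61.40 · (-0.9602) = -58.96 mV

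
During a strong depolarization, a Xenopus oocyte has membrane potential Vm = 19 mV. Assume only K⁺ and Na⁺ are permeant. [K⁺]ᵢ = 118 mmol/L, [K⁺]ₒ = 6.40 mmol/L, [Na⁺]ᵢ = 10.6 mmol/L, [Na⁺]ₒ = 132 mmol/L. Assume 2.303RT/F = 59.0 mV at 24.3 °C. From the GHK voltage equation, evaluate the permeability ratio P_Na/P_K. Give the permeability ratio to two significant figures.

Let α = P_Na/P_K. GHK: Vm = 59.0·log₁₀[(Kₒ + α·Naₒ)/(Kᵢ + α·Naᵢ)].
10^(Vm/59.0) = 10^(19.0/59.0) = 2.0991
So 2.0991·(Kᵢ + α·Naᵢ) = Kₒ + α·Naₒ → α = (2.0991·118.0 − 6.4) / (132.0 − 2.0991·10.6)
α = (247.7 − 6.4) / (132.0 − 22.25) = 241.3/109.7 = 2.199

2.2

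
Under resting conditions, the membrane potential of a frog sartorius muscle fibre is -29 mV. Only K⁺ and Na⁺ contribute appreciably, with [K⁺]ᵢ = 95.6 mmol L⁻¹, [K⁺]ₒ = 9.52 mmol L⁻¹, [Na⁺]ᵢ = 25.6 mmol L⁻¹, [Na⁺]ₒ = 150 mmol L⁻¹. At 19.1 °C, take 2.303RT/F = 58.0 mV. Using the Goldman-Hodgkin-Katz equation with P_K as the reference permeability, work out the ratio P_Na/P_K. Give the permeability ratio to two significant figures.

Let α = P_Na/P_K. GHK: Vm = 58.0·log₁₀[(Kₒ + α·Naₒ)/(Kᵢ + α·Naᵢ)].
10^(Vm/58.0) = 10^(-29.0/58.0) = 0.31623
So 0.31623·(Kᵢ + α·Naᵢ) = Kₒ + α·Naₒ → α = (0.31623·95.6 − 9.52) / (150.0 − 0.31623·25.6)
α = (30.23 − 9.52) / (150.0 − 8.095) = 20.71/141.9 = 0.146

0.15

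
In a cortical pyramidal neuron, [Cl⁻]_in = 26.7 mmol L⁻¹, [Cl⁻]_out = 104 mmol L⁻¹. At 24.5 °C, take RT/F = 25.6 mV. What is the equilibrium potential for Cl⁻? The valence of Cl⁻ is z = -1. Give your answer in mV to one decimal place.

-34.8 mV

E = (25.6/z) · ln([Cl⁻]_out/[Cl⁻]_in) with z = -1.
For an anion, dividing by z = -1 reverses the sign.
= (25.6/-1) · ln(104/26.7) = -25.60 · ln(3.895)
= -25.60 · (1.3597) = -34.81 mV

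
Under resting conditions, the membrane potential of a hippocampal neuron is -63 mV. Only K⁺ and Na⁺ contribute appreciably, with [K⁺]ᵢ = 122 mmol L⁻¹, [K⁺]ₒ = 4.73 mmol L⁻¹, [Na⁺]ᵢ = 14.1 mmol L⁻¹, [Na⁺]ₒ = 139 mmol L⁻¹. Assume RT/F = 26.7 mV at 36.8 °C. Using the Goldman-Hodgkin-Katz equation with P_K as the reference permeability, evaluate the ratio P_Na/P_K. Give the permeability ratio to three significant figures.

0.0494

Let α = P_Na/P_K. GHK: Vm = 26.7·ln[(Kₒ + α·Naₒ)/(Kᵢ + α·Naᵢ)].
e^(Vm/26.7) = e^(-63.0/26.7) = 0.094463
So 0.094463·(Kᵢ + α·Naᵢ) = Kₒ + α·Naₒ → α = (0.094463·122.0 − 4.73) / (139.0 − 0.094463·14.1)
α = (11.52 − 4.73) / (139.0 − 1.332) = 6.794/137.7 = 0.04935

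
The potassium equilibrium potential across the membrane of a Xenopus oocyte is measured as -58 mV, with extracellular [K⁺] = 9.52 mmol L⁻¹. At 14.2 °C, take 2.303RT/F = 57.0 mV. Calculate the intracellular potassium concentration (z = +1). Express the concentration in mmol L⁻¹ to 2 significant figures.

99 mmol L⁻¹

Nernst: E = (57.0/1) · log₁₀([out]/[in]), so log₁₀([out]/[in]) = -58.0 × 1 / 57.0 = -1.0175.
[out]/[in] = 10^(-1.0175) = 0.09604.
[in] = 9.52 / 0.09604 = 99.12 mmol L⁻¹.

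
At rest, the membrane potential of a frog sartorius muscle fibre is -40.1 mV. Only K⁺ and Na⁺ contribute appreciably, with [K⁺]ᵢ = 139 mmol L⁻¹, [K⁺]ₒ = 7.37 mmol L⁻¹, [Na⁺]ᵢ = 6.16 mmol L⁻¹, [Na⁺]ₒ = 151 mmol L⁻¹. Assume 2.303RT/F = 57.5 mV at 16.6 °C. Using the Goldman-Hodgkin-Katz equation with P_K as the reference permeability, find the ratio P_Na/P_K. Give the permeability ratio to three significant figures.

0.137

Let α = P_Na/P_K. GHK: Vm = 57.5·log₁₀[(Kₒ + α·Naₒ)/(Kᵢ + α·Naᵢ)].
10^(Vm/57.5) = 10^(-40.1/57.5) = 0.20073
So 0.20073·(Kᵢ + α·Naᵢ) = Kₒ + α·Naₒ → α = (0.20073·139.0 − 7.37) / (151.0 − 0.20073·6.16)
α = (27.9 − 7.37) / (151.0 − 1.236) = 20.53/149.8 = 0.1371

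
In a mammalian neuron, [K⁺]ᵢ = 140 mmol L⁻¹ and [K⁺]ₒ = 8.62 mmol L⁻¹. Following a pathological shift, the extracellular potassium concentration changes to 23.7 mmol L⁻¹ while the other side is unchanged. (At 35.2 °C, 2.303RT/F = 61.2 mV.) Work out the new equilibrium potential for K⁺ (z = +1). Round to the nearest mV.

After the shift: [K⁺]_out = 23.7, [K⁺]_in = 140 mmol L⁻¹.
E_new = (61.2/1)·log₁₀(23.7/140) = 61.20 · (-0.7714) = -47.21 mV

-47 mV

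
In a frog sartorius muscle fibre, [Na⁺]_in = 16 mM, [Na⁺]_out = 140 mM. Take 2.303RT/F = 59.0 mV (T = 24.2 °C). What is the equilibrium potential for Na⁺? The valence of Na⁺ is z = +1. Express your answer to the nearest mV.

56 mV

E = (59.0/z) · log₁₀([Na⁺]_out/[Na⁺]_in) with z = +1.
= (59.0/1) · log₁₀(140/16) = 59.00 · log₁₀(8.75)
= 59.00 · (0.9420) = 55.58 mV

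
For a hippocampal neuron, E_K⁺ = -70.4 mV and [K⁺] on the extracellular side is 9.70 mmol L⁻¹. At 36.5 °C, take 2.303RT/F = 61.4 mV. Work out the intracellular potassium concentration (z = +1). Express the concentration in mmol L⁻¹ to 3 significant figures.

Nernst: E = (61.4/1) · log₁₀([out]/[in]), so log₁₀([out]/[in]) = -70.4 × 1 / 61.4 = -1.1466.
[out]/[in] = 10^(-1.1466) = 0.07135.
[in] = 9.70 / 0.07135 = 135.9 mmol L⁻¹.

136 mmol L⁻¹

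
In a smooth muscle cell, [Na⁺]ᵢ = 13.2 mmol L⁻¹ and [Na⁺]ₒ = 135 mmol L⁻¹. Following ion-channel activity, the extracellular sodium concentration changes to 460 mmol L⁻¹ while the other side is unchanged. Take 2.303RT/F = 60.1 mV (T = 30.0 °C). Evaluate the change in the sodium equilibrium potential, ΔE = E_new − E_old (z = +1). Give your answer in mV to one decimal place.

32.0 mV

E_old = (60.1/1)·log₁₀(135/13.2) = 60.69 mV
E_new = (60.1/1)·log₁₀(460/13.2) = 92.69 mV
ΔE = 92.69 − (60.69) = 32.00 mV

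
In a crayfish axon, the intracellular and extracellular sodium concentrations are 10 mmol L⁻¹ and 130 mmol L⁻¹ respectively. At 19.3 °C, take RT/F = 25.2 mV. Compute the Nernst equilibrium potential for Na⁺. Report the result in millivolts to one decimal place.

64.6 mV

E = (25.2/z) · ln([Na⁺]_out/[Na⁺]_in) with z = +1.
= (25.2/1) · ln(130/10) = 25.20 · ln(13)
= 25.20 · (2.5649) = 64.64 mV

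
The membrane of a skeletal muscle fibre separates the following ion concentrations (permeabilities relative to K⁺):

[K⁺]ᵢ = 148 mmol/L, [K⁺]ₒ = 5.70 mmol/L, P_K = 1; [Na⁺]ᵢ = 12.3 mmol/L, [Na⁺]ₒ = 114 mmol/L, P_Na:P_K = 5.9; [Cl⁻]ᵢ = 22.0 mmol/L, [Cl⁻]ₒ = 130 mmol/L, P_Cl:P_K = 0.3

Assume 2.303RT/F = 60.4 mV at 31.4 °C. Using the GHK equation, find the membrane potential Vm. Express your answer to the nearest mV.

Vm = 60.4 · log₁₀[(Σ P·[cation]ₒ + Σ P·[anion]ᵢ) / (Σ P·[cation]ᵢ + Σ P·[anion]ₒ)]
Numerator = 1×5.70 + 5.9×114 + 0.3×22.0 = 684.9
Denominator = 1×148 + 5.9×12.3 + 0.3×130 = 259.6
Vm = 60.4 · log₁₀(2.6386) = 60.4 × (0.4214) = 25.45 mV

25 mV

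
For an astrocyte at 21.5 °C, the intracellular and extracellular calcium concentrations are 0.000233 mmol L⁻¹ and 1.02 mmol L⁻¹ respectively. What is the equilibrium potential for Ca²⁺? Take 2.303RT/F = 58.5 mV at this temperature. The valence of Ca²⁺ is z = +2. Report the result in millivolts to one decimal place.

106.5 mV

E = (58.5/z) · log₁₀([Ca²⁺]_out/[Ca²⁺]_in) with z = +2.
= (58.5/2) · log₁₀(1.02/0.000233) = 29.25 · log₁₀(4378)
= 29.25 · (3.6412) = 106.51 mV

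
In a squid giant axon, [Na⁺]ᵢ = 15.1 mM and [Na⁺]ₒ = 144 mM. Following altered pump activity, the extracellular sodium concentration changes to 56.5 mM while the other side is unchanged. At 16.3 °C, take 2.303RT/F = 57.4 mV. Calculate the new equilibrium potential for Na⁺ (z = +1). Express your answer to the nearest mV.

After the shift: [Na⁺]_out = 56.5, [Na⁺]_in = 15.1 mM.
E_new = (57.4/1)·log₁₀(56.5/15.1) = 57.40 · (0.5731) = 32.89 mV

33 mV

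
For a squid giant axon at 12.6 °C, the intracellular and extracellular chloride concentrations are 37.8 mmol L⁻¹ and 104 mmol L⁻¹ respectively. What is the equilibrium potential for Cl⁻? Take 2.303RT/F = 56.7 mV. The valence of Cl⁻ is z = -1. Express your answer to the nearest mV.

-25 mV

E = (56.7/z) · log₁₀([Cl⁻]_out/[Cl⁻]_in) with z = -1.
For an anion, dividing by z = -1 reverses the sign.
= (56.7/-1) · log₁₀(104/37.8) = -56.70 · log₁₀(2.751)
= -56.70 · (0.4395) = -24.92 mV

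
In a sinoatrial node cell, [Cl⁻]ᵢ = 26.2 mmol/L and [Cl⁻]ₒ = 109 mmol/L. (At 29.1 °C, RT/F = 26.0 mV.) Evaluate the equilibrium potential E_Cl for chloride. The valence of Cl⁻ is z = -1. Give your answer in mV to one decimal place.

-37.1 mV

E = (26.0/z) · ln([Cl⁻]_out/[Cl⁻]_in) with z = -1.
For an anion, dividing by z = -1 reverses the sign.
= (26.0/-1) · ln(109/26.2) = -26.00 · ln(4.16)
= -26.00 · (1.4256) = -37.07 mV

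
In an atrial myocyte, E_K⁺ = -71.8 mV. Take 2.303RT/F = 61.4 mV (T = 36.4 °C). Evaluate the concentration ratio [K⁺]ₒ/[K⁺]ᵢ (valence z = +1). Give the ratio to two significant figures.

log₁₀([out]/[in]) = E·z/(61.4) = -71.8 × 1 / 61.4 = -1.1694
[out]/[in] = 10^(-1.1694) = 0.0677

0.068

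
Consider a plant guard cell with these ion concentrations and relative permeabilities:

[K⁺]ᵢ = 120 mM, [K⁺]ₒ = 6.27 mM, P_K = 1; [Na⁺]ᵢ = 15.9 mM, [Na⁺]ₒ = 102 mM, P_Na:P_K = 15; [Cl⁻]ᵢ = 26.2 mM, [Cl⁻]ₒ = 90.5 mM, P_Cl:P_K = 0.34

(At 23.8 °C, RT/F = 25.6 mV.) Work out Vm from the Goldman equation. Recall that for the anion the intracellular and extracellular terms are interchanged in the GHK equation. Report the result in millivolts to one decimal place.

35.3 mV

Vm = 25.6 · ln[(Σ P·[cation]ₒ + Σ P·[anion]ᵢ) / (Σ P·[cation]ᵢ + Σ P·[anion]ₒ)]
Numerator = 1×6.27 + 15×102 + 0.34×26.2 = 1545
Denominator = 1×120 + 15×15.9 + 0.34×90.5 = 389.3
Vm = 25.6 · ln(3.9694) = 25.6 × (1.3786) = 35.29 mV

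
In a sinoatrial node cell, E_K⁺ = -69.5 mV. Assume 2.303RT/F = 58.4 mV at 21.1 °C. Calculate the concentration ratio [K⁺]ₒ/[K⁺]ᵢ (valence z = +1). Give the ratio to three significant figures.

log₁₀([out]/[in]) = E·z/(58.4) = -69.5 × 1 / 58.4 = -1.1901
[out]/[in] = 10^(-1.1901) = 0.06456

0.0646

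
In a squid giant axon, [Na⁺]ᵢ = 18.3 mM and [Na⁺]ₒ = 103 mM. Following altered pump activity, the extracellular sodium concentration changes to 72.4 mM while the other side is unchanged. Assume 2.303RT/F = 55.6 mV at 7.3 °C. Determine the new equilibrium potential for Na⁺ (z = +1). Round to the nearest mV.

33 mV

After the shift: [Na⁺]_out = 72.4, [Na⁺]_in = 18.3 mM.
E_new = (55.6/1)·log₁₀(72.4/18.3) = 55.60 · (0.5973) = 33.21 mV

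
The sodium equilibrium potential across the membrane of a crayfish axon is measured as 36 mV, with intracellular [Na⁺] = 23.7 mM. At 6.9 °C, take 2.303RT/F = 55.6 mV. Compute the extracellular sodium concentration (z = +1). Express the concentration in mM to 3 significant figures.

Nernst: E = (55.6/1) · log₁₀([out]/[in]), so log₁₀([out]/[in]) = 36.0 × 1 / 55.6 = 0.6475.
[out]/[in] = 10^(0.6475) = 4.441.
[out] = 4.441 × 23.7 = 105.3 mM.

105 mM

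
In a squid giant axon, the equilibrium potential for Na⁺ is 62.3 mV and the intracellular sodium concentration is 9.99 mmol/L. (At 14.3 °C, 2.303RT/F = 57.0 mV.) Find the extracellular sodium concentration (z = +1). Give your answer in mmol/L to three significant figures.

Nernst: E = (57.0/1) · log₁₀([out]/[in]), so log₁₀([out]/[in]) = 62.3 × 1 / 57.0 = 1.0930.
[out]/[in] = 10^(1.0930) = 12.39.
[out] = 12.39 × 9.99 = 123.8 mmol/L.

124 mmol/L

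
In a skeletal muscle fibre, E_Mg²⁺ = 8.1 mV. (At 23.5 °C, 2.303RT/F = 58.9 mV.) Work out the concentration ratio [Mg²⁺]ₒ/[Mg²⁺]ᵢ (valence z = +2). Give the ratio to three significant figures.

log₁₀([out]/[in]) = E·z/(58.9) = 8.1 × 2 / 58.9 = 0.2750
[out]/[in] = 10^(0.2750) = 1.884

1.88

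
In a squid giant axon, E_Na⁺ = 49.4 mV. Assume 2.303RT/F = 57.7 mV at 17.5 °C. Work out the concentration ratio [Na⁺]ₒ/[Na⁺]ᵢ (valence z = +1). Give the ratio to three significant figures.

7.18

log₁₀([out]/[in]) = E·z/(57.7) = 49.4 × 1 / 57.7 = 0.8562
[out]/[in] = 10^(0.8562) = 7.18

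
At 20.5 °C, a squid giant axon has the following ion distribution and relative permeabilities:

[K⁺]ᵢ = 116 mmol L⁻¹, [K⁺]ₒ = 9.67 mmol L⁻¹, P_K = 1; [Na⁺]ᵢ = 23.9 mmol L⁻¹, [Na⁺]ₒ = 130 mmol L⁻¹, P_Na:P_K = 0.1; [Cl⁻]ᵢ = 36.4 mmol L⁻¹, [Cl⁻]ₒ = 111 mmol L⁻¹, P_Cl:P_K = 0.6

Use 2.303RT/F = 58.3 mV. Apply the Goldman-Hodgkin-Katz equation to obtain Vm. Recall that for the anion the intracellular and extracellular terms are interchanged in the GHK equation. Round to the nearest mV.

-36 mV

Vm = 58.3 · log₁₀[(Σ P·[cation]ₒ + Σ P·[anion]ᵢ) / (Σ P·[cation]ᵢ + Σ P·[anion]ₒ)]
Numerator = 1×9.67 + 0.1×130 + 0.6×36.4 = 44.51
Denominator = 1×116 + 0.1×23.9 + 0.6×111 = 185
Vm = 58.3 · log₁₀(0.24061) = 58.3 × (-0.6187) = -36.07 mV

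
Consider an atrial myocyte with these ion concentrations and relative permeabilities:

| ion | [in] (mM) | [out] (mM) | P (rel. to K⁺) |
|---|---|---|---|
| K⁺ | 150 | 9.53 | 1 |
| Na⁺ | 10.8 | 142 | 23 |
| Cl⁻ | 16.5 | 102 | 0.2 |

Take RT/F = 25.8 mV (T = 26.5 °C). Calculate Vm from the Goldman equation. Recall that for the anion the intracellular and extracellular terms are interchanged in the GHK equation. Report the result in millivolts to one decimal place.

Vm = 25.8 · ln[(Σ P·[cation]ₒ + Σ P·[anion]ᵢ) / (Σ P·[cation]ᵢ + Σ P·[anion]ₒ)]
Numerator = 1×9.53 + 23×142 + 0.2×16.5 = 3279
Denominator = 1×150 + 23×10.8 + 0.2×102 = 418.8
Vm = 25.8 · ln(7.8291) = 25.8 × (2.0578) = 53.09 mV

53.1 mV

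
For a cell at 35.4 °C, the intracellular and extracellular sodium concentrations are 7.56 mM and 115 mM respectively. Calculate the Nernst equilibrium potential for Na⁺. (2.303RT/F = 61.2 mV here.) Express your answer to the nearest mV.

E = (61.2/z) · log₁₀([Na⁺]_out/[Na⁺]_in) with z = +1.
= (61.2/1) · log₁₀(115/7.56) = 61.20 · log₁₀(15.21)
= 61.20 · (1.1822) = 72.35 mV

72 mV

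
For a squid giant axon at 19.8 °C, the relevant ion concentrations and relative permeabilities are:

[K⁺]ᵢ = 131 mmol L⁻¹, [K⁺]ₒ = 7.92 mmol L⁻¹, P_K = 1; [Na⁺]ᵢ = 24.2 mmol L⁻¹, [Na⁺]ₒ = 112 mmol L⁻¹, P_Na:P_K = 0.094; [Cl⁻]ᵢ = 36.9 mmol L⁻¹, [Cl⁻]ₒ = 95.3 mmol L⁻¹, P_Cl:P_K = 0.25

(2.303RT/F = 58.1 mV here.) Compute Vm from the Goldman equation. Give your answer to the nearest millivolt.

Vm = 58.1 · log₁₀[(Σ P·[cation]ₒ + Σ P·[anion]ᵢ) / (Σ P·[cation]ᵢ + Σ P·[anion]ₒ)]
Numerator = 1×7.92 + 0.094×112 + 0.25×36.9 = 27.67
Denominator = 1×131 + 0.094×24.2 + 0.25×95.3 = 157.1
Vm = 58.1 · log₁₀(0.17615) = 58.1 × (-0.7541) = -43.81 mV

-44 mV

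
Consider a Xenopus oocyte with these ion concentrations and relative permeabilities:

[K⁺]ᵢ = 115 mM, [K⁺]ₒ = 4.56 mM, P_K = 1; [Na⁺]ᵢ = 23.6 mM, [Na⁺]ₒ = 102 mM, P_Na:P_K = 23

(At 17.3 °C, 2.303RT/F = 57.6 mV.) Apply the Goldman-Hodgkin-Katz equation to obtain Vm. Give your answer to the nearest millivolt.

32 mV

Vm = 57.6 · log₁₀[(Σ P·[cation]ₒ + Σ P·[anion]ᵢ) / (Σ P·[cation]ᵢ + Σ P·[anion]ₒ)]
Numerator = 1×4.56 + 23×102 = 2351
Denominator = 1×115 + 23×23.6 = 657.8
Vm = 57.6 · log₁₀(3.5734) = 57.6 × (0.5531) = 31.86 mV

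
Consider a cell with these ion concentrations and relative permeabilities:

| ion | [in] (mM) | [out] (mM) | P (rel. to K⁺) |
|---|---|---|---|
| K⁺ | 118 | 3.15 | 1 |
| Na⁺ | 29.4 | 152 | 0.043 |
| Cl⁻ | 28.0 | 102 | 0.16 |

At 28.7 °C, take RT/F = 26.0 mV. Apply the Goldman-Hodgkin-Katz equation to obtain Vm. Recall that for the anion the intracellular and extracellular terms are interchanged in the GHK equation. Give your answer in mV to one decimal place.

Vm = 26.0 · ln[(Σ P·[cation]ₒ + Σ P·[anion]ᵢ) / (Σ P·[cation]ᵢ + Σ P·[anion]ₒ)]
Numerator = 1×3.15 + 0.043×152 + 0.16×28.0 = 14.17
Denominator = 1×118 + 0.043×29.4 + 0.16×102 = 135.6
Vm = 26.0 · ln(0.10448) = 26.0 × (-2.2587) = -58.73 mV

-58.7 mV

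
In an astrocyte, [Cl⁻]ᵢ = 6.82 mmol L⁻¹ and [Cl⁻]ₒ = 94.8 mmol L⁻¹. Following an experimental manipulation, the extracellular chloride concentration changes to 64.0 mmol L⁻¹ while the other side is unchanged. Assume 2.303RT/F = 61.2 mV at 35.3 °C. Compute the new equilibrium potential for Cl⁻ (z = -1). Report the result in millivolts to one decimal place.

-59.5 mV

After the shift: [Cl⁻]_out = 64.0, [Cl⁻]_in = 6.82 mmol L⁻¹.
E_new = (61.2/-1)·log₁₀(64.0/6.82) = -61.20 · (0.9724) = -59.51 mV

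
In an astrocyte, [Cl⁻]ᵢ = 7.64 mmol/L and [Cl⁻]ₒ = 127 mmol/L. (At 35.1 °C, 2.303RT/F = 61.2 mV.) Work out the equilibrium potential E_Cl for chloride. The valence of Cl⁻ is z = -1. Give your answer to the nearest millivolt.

E = (61.2/z) · log₁₀([Cl⁻]_out/[Cl⁻]_in) with z = -1.
For an anion, dividing by z = -1 reverses the sign.
= (61.2/-1) · log₁₀(127/7.64) = -61.20 · log₁₀(16.62)
= -61.20 · (1.2207) = -74.71 mV

-75 mV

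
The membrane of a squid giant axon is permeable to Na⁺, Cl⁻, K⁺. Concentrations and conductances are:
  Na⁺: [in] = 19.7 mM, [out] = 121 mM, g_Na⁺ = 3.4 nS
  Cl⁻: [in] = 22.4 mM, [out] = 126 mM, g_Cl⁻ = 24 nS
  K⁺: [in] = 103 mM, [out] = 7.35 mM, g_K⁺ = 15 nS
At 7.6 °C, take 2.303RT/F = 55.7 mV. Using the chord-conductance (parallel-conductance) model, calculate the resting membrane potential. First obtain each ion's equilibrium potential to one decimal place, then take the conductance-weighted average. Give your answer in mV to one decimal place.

-42.7 mV

E_Na⁺ = (55.7/1)·log₁₀(121/19.7) = 43.9 mV
E_Cl⁻ = (55.7/-1)·log₁₀(126/22.4) = -41.8 mV
E_K⁺ = (55.7/1)·log₁₀(7.35/103) = -63.9 mV
Vm = (Σ gᵢEᵢ)/(Σ gᵢ) = (3.4·43.9 + 24·-41.8 + 15·-63.9) / (3.4 + 24 + 15)
= -1812.44 / 42.4 = -42.75 mV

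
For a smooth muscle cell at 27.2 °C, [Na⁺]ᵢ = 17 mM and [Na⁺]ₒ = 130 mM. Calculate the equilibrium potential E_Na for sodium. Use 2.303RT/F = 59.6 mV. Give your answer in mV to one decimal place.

52.7 mV

E = (59.6/z) · log₁₀([Na⁺]_out/[Na⁺]_in) with z = +1.
= (59.6/1) · log₁₀(130/17) = 59.60 · log₁₀(7.647)
= 59.60 · (0.8835) = 52.66 mV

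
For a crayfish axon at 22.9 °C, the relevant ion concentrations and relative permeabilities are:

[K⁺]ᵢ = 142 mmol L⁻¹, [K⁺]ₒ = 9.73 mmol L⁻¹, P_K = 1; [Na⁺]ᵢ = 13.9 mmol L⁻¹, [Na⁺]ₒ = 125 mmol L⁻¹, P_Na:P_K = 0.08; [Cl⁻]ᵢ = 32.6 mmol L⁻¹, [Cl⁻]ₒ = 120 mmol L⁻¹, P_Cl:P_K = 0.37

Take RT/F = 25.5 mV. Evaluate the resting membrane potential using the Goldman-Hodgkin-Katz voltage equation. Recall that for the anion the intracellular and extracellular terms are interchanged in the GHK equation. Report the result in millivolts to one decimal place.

Vm = 25.5 · ln[(Σ P·[cation]ₒ + Σ P·[anion]ᵢ) / (Σ P·[cation]ᵢ + Σ P·[anion]ₒ)]
Numerator = 1×9.73 + 0.08×125 + 0.37×32.6 = 31.79
Denominator = 1×142 + 0.08×13.9 + 0.37×120 = 187.5
Vm = 25.5 · ln(0.16955) = 25.5 × (-1.7746) = -45.25 mV

-45.3 mV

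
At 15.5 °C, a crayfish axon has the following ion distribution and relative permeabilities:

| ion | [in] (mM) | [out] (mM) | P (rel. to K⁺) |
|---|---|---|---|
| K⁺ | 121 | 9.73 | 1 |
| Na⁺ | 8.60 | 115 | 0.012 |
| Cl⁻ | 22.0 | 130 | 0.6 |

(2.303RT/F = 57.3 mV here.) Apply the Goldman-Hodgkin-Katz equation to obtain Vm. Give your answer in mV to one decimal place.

Vm = 57.3 · log₁₀[(Σ P·[cation]ₒ + Σ P·[anion]ᵢ) / (Σ P·[cation]ᵢ + Σ P·[anion]ₒ)]
Numerator = 1×9.73 + 0.012×115 + 0.6×22.0 = 24.31
Denominator = 1×121 + 0.012×8.60 + 0.6×130 = 199.1
Vm = 57.3 · log₁₀(0.1221) = 57.3 × (-0.9133) = -52.33 mV

-52.3 mV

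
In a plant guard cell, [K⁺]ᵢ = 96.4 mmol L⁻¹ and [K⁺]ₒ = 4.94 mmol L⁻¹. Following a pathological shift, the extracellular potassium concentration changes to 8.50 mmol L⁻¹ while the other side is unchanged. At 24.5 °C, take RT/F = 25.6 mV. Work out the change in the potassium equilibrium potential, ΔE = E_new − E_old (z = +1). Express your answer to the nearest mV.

14 mV

E_old = (25.6/1)·ln(4.94/96.4) = -76.06 mV
E_new = (25.6/1)·ln(8.50/96.4) = -62.17 mV
ΔE = -62.17 − (-76.06) = 13.89 mV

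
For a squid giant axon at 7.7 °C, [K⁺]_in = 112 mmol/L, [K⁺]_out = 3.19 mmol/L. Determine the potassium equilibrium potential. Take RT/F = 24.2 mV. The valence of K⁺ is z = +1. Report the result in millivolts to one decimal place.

E = (24.2/z) · ln([K⁺]_out/[K⁺]_in) with z = +1.
= (24.2/1) · ln(3.19/112) = 24.20 · ln(0.02848)
= 24.20 · (-3.5585) = -86.12 mV

-86.1 mV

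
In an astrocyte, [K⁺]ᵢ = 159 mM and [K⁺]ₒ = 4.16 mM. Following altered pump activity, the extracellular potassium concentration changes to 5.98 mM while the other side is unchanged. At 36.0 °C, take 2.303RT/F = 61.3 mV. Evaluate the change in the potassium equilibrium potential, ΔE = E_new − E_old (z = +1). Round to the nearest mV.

E_old = (61.3/1)·log₁₀(4.16/159) = -97.00 mV
E_new = (61.3/1)·log₁₀(5.98/159) = -87.33 mV
ΔE = -87.33 − (-97.00) = 9.66 mV

10 mV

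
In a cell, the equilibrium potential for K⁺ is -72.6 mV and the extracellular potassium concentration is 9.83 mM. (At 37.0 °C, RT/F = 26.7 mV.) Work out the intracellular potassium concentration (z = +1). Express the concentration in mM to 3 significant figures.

Nernst: E = (26.7/1) · ln([out]/[in]), so ln([out]/[in]) = -72.6 × 1 / 26.7 = -2.7191.
[out]/[in] = e^(-2.7191) = 0.06593.
[in] = 9.83 / 0.06593 = 149.1 mM.

149 mM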